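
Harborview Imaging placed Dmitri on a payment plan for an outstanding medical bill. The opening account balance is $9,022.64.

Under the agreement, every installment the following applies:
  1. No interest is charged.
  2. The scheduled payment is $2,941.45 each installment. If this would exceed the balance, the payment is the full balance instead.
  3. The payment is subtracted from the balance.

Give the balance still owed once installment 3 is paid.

Installment 1: $9,022.64 − $2,941.45 → $6,081.19
Installment 2: $6,081.19 − $2,941.45 → $3,139.74
Installment 3: $3,139.74 − $2,941.45 → $198.29

$198.29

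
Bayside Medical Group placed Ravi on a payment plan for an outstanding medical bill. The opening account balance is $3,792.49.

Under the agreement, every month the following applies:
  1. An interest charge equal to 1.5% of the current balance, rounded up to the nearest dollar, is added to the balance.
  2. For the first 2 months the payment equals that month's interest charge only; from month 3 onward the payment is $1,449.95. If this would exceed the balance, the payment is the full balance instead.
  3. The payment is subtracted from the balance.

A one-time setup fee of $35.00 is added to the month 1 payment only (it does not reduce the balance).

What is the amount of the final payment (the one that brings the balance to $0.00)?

Month 1: $3,792.49 +$57.00 interest = $3,849.49; pay $57.00 (+ $35.00 fee) → $3,792.49
Month 2: $3,792.49 +$57.00 interest = $3,849.49; pay $57.00 → $3,792.49
Month 3: $3,792.49 +$57.00 interest = $3,849.49; pay $1,449.95 → $2,399.54
Month 4: $2,399.54 +$36.00 interest = $2,435.54; pay $1,449.95 → $985.59
Month 5: $985.59 +$15.00 interest = $1,000.59; pay $1,000.59 → $0.00

$1,000.59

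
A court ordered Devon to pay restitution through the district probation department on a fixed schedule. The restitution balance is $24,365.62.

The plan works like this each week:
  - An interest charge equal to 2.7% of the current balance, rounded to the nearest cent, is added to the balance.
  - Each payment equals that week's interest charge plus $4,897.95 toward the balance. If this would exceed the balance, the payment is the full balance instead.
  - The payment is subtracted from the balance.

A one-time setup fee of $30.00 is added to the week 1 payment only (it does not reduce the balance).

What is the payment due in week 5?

Week 1: $24,365.62 +$657.87 interest = $25,023.49; pay $5,555.82 (+ $30.00 fee) → $19,467.67
Week 2: $19,467.67 +$525.63 interest = $19,993.30; pay $5,423.58 → $14,569.72
Week 3: $14,569.72 +$393.38 interest = $14,963.10; pay $5,291.33 → $9,671.77
Week 4: $9,671.77 +$261.14 interest = $9,932.91; pay $5,159.09 → $4,773.82
Week 5: $4,773.82 +$128.89 interest = $4,902.71; pay $4,902.71 → $0.00

$4,902.71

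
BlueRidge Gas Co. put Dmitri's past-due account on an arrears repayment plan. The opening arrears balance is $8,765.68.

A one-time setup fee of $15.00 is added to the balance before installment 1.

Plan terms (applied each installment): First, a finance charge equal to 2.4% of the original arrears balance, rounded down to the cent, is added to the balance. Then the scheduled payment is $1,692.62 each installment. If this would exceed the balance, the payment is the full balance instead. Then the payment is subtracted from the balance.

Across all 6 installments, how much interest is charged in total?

Installment 1: opening $8,780.68; interest $210.37 → $8,991.05; payment $1,692.62; balance $7,298.43
Installment 2: opening $7,298.43; interest $210.37 → $7,508.80; payment $1,692.62; balance $5,816.18
Installment 3: opening $5,816.18; interest $210.37 → $6,026.55; payment $1,692.62; balance $4,333.93
Installment 4: opening $4,333.93; interest $210.37 → $4,544.30; payment $1,692.62; balance $2,851.68
Installment 5: opening $2,851.68; interest $210.37 → $3,062.05; payment $1,692.62; balance $1,369.43
Installment 6: opening $1,369.43; interest $210.37 → $1,579.80; payment $1,579.80; balance $0.00
Total interest: $210.37 + $210.37 + $210.37 + $210.37 + $210.37 + $210.37 = $1,262.22

$1,262.22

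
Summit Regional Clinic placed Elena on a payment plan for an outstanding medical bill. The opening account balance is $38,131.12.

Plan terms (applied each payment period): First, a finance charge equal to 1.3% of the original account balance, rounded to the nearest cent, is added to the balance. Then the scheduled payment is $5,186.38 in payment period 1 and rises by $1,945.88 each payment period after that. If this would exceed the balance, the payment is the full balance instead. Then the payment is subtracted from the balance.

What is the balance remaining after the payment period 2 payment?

$26,803.88

Payment period 1: $38,131.12 +$495.70 interest = $38,626.82; pay $5,186.38 → $33,440.44
Payment period 2: $33,440.44 +$495.70 interest = $33,936.14; pay $7,132.26 → $26,803.88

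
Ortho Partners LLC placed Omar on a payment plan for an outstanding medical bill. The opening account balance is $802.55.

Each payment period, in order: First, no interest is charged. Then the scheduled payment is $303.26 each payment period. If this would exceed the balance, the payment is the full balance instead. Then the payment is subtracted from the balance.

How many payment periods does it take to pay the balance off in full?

3

Payment period 1: $802.55 − $303.26 → $499.29
Payment period 2: $499.29 − $303.26 → $196.03
Payment period 3: $196.03 − $196.03 → $0.00
Balance reaches $0.00 in payment period 3.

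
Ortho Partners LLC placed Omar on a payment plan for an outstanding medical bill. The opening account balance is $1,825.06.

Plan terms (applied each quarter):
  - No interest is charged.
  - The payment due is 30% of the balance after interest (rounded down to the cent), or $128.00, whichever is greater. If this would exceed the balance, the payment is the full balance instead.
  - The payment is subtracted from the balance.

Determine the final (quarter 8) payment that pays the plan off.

Quarter 1: opening $1,825.06; payment $547.51; balance $1,277.55
Quarter 2: opening $1,277.55; payment $383.26; balance $894.29
Quarter 3: opening $894.29; payment $268.28; balance $626.01
Quarter 4: opening $626.01; payment $187.80; balance $438.21
Quarter 5: opening $438.21; payment $131.46; balance $306.75
Quarter 6: opening $306.75; payment $128.00; balance $178.75
Quarter 7: opening $178.75; payment $128.00; balance $50.75
Quarter 8: opening $50.75; payment $50.75; balance $0.00

$50.75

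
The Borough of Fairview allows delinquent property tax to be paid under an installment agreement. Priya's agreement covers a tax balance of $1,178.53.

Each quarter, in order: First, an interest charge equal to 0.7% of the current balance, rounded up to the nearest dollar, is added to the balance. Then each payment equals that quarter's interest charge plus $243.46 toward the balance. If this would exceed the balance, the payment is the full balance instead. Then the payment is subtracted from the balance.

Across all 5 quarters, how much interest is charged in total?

$27.00

Quarter 1: opening $1,178.53; interest $9.00 → $1,187.53; payment $252.46; balance $935.07
Quarter 2: opening $935.07; interest $7.00 → $942.07; payment $250.46; balance $691.61
Quarter 3: opening $691.61; interest $5.00 → $696.61; payment $248.46; balance $448.15
Quarter 4: opening $448.15; interest $4.00 → $452.15; payment $247.46; balance $204.69
Quarter 5: opening $204.69; interest $2.00 → $206.69; payment $206.69; balance $0.00
Total interest: $9.00 + $7.00 + $5.00 + $4.00 + $2.00 = $27.00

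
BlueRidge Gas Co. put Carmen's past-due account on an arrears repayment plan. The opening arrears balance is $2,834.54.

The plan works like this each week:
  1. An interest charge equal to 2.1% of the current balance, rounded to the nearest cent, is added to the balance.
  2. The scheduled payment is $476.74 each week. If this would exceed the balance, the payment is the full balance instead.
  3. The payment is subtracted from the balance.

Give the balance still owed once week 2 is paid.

Week 1: $2,834.54 +$59.53 interest = $2,894.07; pay $476.74 → $2,417.33
Week 2: $2,417.33 +$50.76 interest = $2,468.09; pay $476.74 → $1,991.35

$1,991.35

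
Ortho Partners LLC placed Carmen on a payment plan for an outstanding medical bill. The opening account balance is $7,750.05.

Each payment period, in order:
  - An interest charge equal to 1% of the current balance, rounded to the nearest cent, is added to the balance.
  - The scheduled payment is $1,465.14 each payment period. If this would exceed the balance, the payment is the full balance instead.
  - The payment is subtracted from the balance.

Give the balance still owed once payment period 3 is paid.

Payment period 1: opening $7,750.05; interest $77.50 → $7,827.55; payment $1,465.14; balance $6,362.41
Payment period 2: opening $6,362.41; interest $63.62 → $6,426.03; payment $1,465.14; balance $4,960.89
Payment period 3: opening $4,960.89; interest $49.61 → $5,010.50; payment $1,465.14; balance $3,545.36

$3,545.36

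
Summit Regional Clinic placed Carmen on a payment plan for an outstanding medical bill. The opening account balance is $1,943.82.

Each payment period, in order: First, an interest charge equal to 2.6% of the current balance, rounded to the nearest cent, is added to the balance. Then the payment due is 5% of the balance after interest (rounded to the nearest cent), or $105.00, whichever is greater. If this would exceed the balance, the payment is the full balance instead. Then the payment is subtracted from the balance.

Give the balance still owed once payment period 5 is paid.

# | Opening | Interest | Payment | End bal
1 | $1,943.82 | $50.54 | $105.00 | $1,889.36
2 | $1,889.36 | $49.12 | $105.00 | $1,833.48
3 | $1,833.48 | $47.67 | $105.00 | $1,776.15
4 | $1,776.15 | $46.18 | $105.00 | $1,717.33
5 | $1,717.33 | $44.65 | $105.00 | $1,656.98

$1,656.98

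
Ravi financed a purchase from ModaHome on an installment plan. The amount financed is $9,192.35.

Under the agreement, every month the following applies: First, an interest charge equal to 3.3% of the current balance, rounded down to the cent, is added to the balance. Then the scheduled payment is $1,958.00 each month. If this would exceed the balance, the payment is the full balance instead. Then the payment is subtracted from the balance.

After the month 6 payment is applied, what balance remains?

$0.00

Month 1: $9,192.35 +$303.34 interest = $9,495.69; pay $1,958.00 → $7,537.69
Month 2: $7,537.69 +$248.74 interest = $7,786.43; pay $1,958.00 → $5,828.43
Month 3: $5,828.43 +$192.33 interest = $6,020.76; pay $1,958.00 → $4,062.76
Month 4: $4,062.76 +$134.07 interest = $4,196.83; pay $1,958.00 → $2,238.83
Month 5: $2,238.83 +$73.88 interest = $2,312.71; pay $1,958.00 → $354.71
Month 6: $354.71 +$11.70 interest = $366.41; pay $366.41 → $0.00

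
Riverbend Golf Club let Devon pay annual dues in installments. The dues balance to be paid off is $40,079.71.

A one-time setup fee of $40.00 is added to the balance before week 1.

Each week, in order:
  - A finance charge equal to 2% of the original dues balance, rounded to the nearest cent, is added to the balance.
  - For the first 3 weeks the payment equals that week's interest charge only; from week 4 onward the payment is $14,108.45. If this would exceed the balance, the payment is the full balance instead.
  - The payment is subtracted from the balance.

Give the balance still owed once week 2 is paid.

Week 1: opening $40,119.71; interest $801.59 → $40,921.30; payment $801.59; balance $40,119.71
Week 2: opening $40,119.71; interest $801.59 → $40,921.30; payment $801.59; balance $40,119.71

$40,119.71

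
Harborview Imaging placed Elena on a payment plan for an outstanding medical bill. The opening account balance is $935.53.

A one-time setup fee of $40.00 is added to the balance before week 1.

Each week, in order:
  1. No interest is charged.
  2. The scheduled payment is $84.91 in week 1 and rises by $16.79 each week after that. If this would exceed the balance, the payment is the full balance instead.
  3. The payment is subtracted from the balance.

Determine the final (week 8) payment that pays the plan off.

$28.57

Week 1: $975.53 − $84.91 → $890.62
Week 2: $890.62 − $101.70 → $788.92
Week 3: $788.92 − $118.49 → $670.43
Week 4: $670.43 − $135.28 → $535.15
Week 5: $535.15 − $152.07 → $383.08
Week 6: $383.08 − $168.86 → $214.22
Week 7: $214.22 − $185.65 → $28.57
Week 8: $28.57 − $28.57 → $0.00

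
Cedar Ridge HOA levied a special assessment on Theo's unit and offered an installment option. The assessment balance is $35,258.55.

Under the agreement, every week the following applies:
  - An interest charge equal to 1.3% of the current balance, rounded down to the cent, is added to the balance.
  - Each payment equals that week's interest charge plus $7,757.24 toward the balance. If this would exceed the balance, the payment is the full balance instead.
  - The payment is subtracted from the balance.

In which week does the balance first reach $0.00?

Week 1: opening $35,258.55; interest $458.36 → $35,716.91; payment $8,215.60; balance $27,501.31
Week 2: opening $27,501.31; interest $357.51 → $27,858.82; payment $8,114.75; balance $19,744.07
Week 3: opening $19,744.07; interest $256.67 → $20,000.74; payment $8,013.91; balance $11,986.83
Week 4: opening $11,986.83; interest $155.82 → $12,142.65; payment $7,913.06; balance $4,229.59
Week 5: opening $4,229.59; interest $54.98 → $4,284.57; payment $4,284.57; balance $0.00
Balance reaches $0.00 in week 5.

5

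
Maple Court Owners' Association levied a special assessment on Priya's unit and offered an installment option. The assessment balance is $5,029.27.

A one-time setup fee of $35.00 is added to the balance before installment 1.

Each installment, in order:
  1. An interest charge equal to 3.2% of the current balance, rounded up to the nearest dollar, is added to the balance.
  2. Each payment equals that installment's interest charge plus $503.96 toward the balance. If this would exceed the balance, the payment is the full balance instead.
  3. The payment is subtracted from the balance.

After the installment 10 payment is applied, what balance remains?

# | Opening | Interest | Payment | End bal
1 | $5,064.27 | $163.00 | $666.96 | $4,560.31
2 | $4,560.31 | $146.00 | $649.96 | $4,056.35
3 | $4,056.35 | $130.00 | $633.96 | $3,552.39
4 | $3,552.39 | $114.00 | $617.96 | $3,048.43
5 | $3,048.43 | $98.00 | $601.96 | $2,544.47
6 | $2,544.47 | $82.00 | $585.96 | $2,040.51
7 | $2,040.51 | $66.00 | $569.96 | $1,536.55
8 | $1,536.55 | $50.00 | $553.96 | $1,032.59
9 | $1,032.59 | $34.00 | $537.96 | $528.63
10 | $528.63 | $17.00 | $520.96 | $24.67

$24.67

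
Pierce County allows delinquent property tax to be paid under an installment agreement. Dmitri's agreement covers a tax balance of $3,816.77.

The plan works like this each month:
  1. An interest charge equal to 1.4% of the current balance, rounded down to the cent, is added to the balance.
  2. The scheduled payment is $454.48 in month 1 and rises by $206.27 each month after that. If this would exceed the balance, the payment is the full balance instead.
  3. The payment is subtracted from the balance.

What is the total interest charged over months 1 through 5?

# | Opening | Interest | Payment | End bal
1 | $3,816.77 | $53.43 | $454.48 | $3,415.72
2 | $3,415.72 | $47.82 | $660.75 | $2,802.79
3 | $2,802.79 | $39.23 | $867.02 | $1,975.00
4 | $1,975.00 | $27.65 | $1,073.29 | $929.36
5 | $929.36 | $13.01 | $942.37 | $0.00
Total interest: $53.43 + $47.82 + $39.23 + $27.65 + $13.01 = $181.14

$181.14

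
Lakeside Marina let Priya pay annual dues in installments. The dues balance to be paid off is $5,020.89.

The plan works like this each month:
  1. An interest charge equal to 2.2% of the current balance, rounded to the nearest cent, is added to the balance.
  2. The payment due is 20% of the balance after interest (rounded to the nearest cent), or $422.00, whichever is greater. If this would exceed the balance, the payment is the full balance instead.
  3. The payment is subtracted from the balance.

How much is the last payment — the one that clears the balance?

$262.32

# | Opening | Interest | Payment | End bal
1 | $5,020.89 | $110.46 | $1,026.27 | $4,105.08
2 | $4,105.08 | $90.31 | $839.08 | $3,356.31
3 | $3,356.31 | $73.84 | $686.03 | $2,744.12
4 | $2,744.12 | $60.37 | $560.90 | $2,243.59
5 | $2,243.59 | $49.36 | $458.59 | $1,834.36
6 | $1,834.36 | $40.36 | $422.00 | $1,452.72
7 | $1,452.72 | $31.96 | $422.00 | $1,062.68
8 | $1,062.68 | $23.38 | $422.00 | $664.06
9 | $664.06 | $14.61 | $422.00 | $256.67
10 | $256.67 | $5.65 | $262.32 | $0.00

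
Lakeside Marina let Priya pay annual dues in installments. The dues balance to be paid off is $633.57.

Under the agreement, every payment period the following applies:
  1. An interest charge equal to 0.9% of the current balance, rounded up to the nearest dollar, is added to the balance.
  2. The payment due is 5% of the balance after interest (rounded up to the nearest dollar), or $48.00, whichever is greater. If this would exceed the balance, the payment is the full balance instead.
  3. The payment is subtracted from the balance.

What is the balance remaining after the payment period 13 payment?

Payment period 1: opening $633.57; interest $6.00 → $639.57; payment $48.00; balance $591.57
Payment period 2: opening $591.57; interest $6.00 → $597.57; payment $48.00; balance $549.57
Payment period 3: opening $549.57; interest $5.00 → $554.57; payment $48.00; balance $506.57
Payment period 4: opening $506.57; interest $5.00 → $511.57; payment $48.00; balance $463.57
Payment period 5: opening $463.57; interest $5.00 → $468.57; payment $48.00; balance $420.57
Payment period 6: opening $420.57; interest $4.00 → $424.57; payment $48.00; balance $376.57
Payment period 7: opening $376.57; interest $4.00 → $380.57; payment $48.00; balance $332.57
Payment period 8: opening $332.57; interest $3.00 → $335.57; payment $48.00; balance $287.57
Payment period 9: opening $287.57; interest $3.00 → $290.57; payment $48.00; balance $242.57
Payment period 10: opening $242.57; interest $3.00 → $245.57; payment $48.00; balance $197.57
Payment period 11: opening $197.57; interest $2.00 → $199.57; payment $48.00; balance $151.57
Payment period 12: opening $151.57; interest $2.00 → $153.57; payment $48.00; balance $105.57
Payment period 13: opening $105.57; interest $1.00 → $106.57; payment $48.00; balance $58.57

$58.57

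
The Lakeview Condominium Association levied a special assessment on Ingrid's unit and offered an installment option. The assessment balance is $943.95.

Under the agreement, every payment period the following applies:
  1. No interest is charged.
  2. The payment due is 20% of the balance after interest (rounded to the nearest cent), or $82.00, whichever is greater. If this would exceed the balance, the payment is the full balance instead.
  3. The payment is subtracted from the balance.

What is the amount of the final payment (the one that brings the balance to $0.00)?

Payment period 1: opening $943.95; payment $188.79; balance $755.16
Payment period 2: opening $755.16; payment $151.03; balance $604.13
Payment period 3: opening $604.13; payment $120.83; balance $483.30
Payment period 4: opening $483.30; payment $96.66; balance $386.64
Payment period 5: opening $386.64; payment $82.00; balance $304.64
Payment period 6: opening $304.64; payment $82.00; balance $222.64
Payment period 7: opening $222.64; payment $82.00; balance $140.64
Payment period 8: opening $140.64; payment $82.00; balance $58.64
Payment period 9: opening $58.64; payment $58.64; balance $0.00

$58.64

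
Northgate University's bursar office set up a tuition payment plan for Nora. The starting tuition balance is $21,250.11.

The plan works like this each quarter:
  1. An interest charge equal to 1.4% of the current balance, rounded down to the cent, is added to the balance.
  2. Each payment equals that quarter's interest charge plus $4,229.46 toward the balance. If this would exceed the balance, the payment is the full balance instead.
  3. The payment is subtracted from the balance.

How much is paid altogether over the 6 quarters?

# | Opening | Interest | Payment | End bal
1 | $21,250.11 | $297.50 | $4,526.96 | $17,020.65
2 | $17,020.65 | $238.28 | $4,467.74 | $12,791.19
3 | $12,791.19 | $179.07 | $4,408.53 | $8,561.73
4 | $8,561.73 | $119.86 | $4,349.32 | $4,332.27
5 | $4,332.27 | $60.65 | $4,290.11 | $102.81
6 | $102.81 | $1.43 | $104.24 | $0.00
Total paid: $22,146.90

$22,146.90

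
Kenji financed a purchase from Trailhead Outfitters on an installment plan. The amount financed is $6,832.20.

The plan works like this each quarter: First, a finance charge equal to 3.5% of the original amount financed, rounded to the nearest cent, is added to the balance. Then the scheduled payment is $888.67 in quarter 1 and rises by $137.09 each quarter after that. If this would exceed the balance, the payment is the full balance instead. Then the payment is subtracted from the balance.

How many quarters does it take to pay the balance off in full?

7

Quarter 1: opening $6,832.20; interest $239.13 → $7,071.33; payment $888.67; balance $6,182.66
Quarter 2: opening $6,182.66; interest $239.13 → $6,421.79; payment $1,025.76; balance $5,396.03
Quarter 3: opening $5,396.03; interest $239.13 → $5,635.16; payment $1,162.85; balance $4,472.31
Quarter 4: opening $4,472.31; interest $239.13 → $4,711.44; payment $1,299.94; balance $3,411.50
Quarter 5: opening $3,411.50; interest $239.13 → $3,650.63; payment $1,437.03; balance $2,213.60
Quarter 6: opening $2,213.60; interest $239.13 → $2,452.73; payment $1,574.12; balance $878.61
Quarter 7: opening $878.61; interest $239.13 → $1,117.74; payment $1,117.74; balance $0.00
Balance reaches $0.00 in quarter 7.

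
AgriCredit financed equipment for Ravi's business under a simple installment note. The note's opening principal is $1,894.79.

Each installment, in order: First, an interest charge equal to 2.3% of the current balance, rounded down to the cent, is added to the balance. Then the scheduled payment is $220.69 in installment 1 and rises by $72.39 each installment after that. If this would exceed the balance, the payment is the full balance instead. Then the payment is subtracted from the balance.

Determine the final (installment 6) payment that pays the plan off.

$232.01

Installment 1: opening $1,894.79; interest $43.58 → $1,938.37; payment $220.69; balance $1,717.68
Installment 2: opening $1,717.68; interest $39.50 → $1,757.18; payment $293.08; balance $1,464.10
Installment 3: opening $1,464.10; interest $33.67 → $1,497.77; payment $365.47; balance $1,132.30
Installment 4: opening $1,132.30; interest $26.04 → $1,158.34; payment $437.86; balance $720.48
Installment 5: opening $720.48; interest $16.57 → $737.05; payment $510.25; balance $226.80
Installment 6: opening $226.80; interest $5.21 → $232.01; payment $232.01; balance $0.00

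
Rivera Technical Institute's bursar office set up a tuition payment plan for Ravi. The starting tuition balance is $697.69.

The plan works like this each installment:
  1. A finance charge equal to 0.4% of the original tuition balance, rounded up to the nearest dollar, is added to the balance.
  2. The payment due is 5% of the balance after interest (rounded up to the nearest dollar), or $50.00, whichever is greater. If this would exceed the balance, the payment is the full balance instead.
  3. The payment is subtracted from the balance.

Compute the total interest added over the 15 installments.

# | Opening | Interest | Payment | End bal
1 | $697.69 | $3.00 | $50.00 | $650.69
2 | $650.69 | $3.00 | $50.00 | $603.69
3 | $603.69 | $3.00 | $50.00 | $556.69
4 | $556.69 | $3.00 | $50.00 | $509.69
5 | $509.69 | $3.00 | $50.00 | $462.69
6 | $462.69 | $3.00 | $50.00 | $415.69
7 | $415.69 | $3.00 | $50.00 | $368.69
8 | $368.69 | $3.00 | $50.00 | $321.69
9 | $321.69 | $3.00 | $50.00 | $274.69
10 | $274.69 | $3.00 | $50.00 | $227.69
11 | $227.69 | $3.00 | $50.00 | $180.69
12 | $180.69 | $3.00 | $50.00 | $133.69
13 | $133.69 | $3.00 | $50.00 | $86.69
14 | $86.69 | $3.00 | $50.00 | $39.69
15 | $39.69 | $3.00 | $42.69 | $0.00
Total interest: $3.00 + $3.00 + $3.00 + $3.00 + $3.00 + $3.00 + $3.00 + $3.00 + $3.00 + $3.00 + $3.00 + $3.00 + $3.00 + $3.00 + $3.00 = $45.00

$45.00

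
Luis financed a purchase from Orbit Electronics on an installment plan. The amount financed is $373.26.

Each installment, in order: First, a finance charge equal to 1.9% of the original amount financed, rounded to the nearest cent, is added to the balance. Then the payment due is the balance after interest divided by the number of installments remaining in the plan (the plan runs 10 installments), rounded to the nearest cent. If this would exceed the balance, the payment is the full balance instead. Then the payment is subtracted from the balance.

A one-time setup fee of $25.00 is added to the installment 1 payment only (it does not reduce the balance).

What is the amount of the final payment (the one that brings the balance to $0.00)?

Installment 1: opening $373.26; interest $7.09 → $380.35; payment $38.04 (+ $25.00 fee); balance $342.31
Installment 2: opening $342.31; interest $7.09 → $349.40; payment $38.82; balance $310.58
Installment 3: opening $310.58; interest $7.09 → $317.67; payment $39.71; balance $277.96
Installment 4: opening $277.96; interest $7.09 → $285.05; payment $40.72; balance $244.33
Installment 5: opening $244.33; interest $7.09 → $251.42; payment $41.90; balance $209.52
Installment 6: opening $209.52; interest $7.09 → $216.61; payment $43.32; balance $173.29
Installment 7: opening $173.29; interest $7.09 → $180.38; payment $45.10; balance $135.28
Installment 8: opening $135.28; interest $7.09 → $142.37; payment $47.46; balance $94.91
Installment 9: opening $94.91; interest $7.09 → $102.00; payment $51.00; balance $51.00
Installment 10: opening $51.00; interest $7.09 → $58.09; payment $58.09; balance $0.00

$58.09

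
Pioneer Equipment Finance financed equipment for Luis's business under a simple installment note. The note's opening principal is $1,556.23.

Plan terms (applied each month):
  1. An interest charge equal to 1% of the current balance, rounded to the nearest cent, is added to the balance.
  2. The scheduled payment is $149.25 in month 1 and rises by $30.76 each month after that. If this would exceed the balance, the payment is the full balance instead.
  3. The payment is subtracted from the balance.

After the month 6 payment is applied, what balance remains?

$266.20

Month 1: opening $1,556.23; interest $15.56 → $1,571.79; payment $149.25; balance $1,422.54
Month 2: opening $1,422.54; interest $14.23 → $1,436.77; payment $180.01; balance $1,256.76
Month 3: opening $1,256.76; interest $12.57 → $1,269.33; payment $210.77; balance $1,058.56
Month 4: opening $1,058.56; interest $10.59 → $1,069.15; payment $241.53; balance $827.62
Month 5: opening $827.62; interest $8.28 → $835.90; payment $272.29; balance $563.61
Month 6: opening $563.61; interest $5.64 → $569.25; payment $303.05; balance $266.20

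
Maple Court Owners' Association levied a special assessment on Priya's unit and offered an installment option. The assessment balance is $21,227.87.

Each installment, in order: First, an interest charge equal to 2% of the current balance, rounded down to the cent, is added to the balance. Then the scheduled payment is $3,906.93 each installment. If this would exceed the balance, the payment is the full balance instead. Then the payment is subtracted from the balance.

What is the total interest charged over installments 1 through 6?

Installment 1: opening $21,227.87; interest $424.55 → $21,652.42; payment $3,906.93; balance $17,745.49
Installment 2: opening $17,745.49; interest $354.90 → $18,100.39; payment $3,906.93; balance $14,193.46
Installment 3: opening $14,193.46; interest $283.86 → $14,477.32; payment $3,906.93; balance $10,570.39
Installment 4: opening $10,570.39; interest $211.40 → $10,781.79; payment $3,906.93; balance $6,874.86
Installment 5: opening $6,874.86; interest $137.49 → $7,012.35; payment $3,906.93; balance $3,105.42
Installment 6: opening $3,105.42; interest $62.10 → $3,167.52; payment $3,167.52; balance $0.00
Total interest: $424.55 + $354.90 + $283.86 + $211.40 + $137.49 + $62.10 = $1,474.30

$1,474.30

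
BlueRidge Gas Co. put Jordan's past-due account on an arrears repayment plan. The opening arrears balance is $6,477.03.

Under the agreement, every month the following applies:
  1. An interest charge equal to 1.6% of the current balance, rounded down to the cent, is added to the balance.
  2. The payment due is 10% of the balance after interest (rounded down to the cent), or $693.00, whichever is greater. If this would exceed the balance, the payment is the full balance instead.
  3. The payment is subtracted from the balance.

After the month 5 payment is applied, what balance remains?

Month 1: $6,477.03 +$103.63 interest = $6,580.66; pay $693.00 → $5,887.66
Month 2: $5,887.66 +$94.20 interest = $5,981.86; pay $693.00 → $5,288.86
Month 3: $5,288.86 +$84.62 interest = $5,373.48; pay $693.00 → $4,680.48
Month 4: $4,680.48 +$74.88 interest = $4,755.36; pay $693.00 → $4,062.36
Month 5: $4,062.36 +$64.99 interest = $4,127.35; pay $693.00 → $3,434.35

$3,434.35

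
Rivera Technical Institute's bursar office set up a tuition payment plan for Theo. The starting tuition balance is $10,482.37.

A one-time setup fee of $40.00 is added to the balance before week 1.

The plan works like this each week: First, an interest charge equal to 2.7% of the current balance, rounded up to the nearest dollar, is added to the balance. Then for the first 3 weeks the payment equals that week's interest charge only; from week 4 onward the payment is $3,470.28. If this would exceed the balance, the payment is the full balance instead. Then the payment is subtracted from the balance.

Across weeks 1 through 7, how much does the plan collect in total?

Week 1: opening $10,522.37; interest $285.00 → $10,807.37; payment $285.00; balance $10,522.37
Week 2: opening $10,522.37; interest $285.00 → $10,807.37; payment $285.00; balance $10,522.37
Week 3: opening $10,522.37; interest $285.00 → $10,807.37; payment $285.00; balance $10,522.37
Week 4: opening $10,522.37; interest $285.00 → $10,807.37; payment $3,470.28; balance $7,337.09
Week 5: opening $7,337.09; interest $199.00 → $7,536.09; payment $3,470.28; balance $4,065.81
Week 6: opening $4,065.81; interest $110.00 → $4,175.81; payment $3,470.28; balance $705.53
Week 7: opening $705.53; interest $20.00 → $725.53; payment $725.53; balance $0.00
Total paid: $11,991.37

$11,991.37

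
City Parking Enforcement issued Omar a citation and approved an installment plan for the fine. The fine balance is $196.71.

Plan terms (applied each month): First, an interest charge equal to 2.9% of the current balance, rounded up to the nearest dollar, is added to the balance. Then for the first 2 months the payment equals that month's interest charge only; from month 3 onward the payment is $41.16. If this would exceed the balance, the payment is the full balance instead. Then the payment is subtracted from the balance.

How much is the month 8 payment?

$11.91

Month 1: $196.71 +$6.00 interest = $202.71; pay $6.00 → $196.71
Month 2: $196.71 +$6.00 interest = $202.71; pay $6.00 → $196.71
Month 3: $196.71 +$6.00 interest = $202.71; pay $41.16 → $161.55
Month 4: $161.55 +$5.00 interest = $166.55; pay $41.16 → $125.39
Month 5: $125.39 +$4.00 interest = $129.39; pay $41.16 → $88.23
Month 6: $88.23 +$3.00 interest = $91.23; pay $41.16 → $50.07
Month 7: $50.07 +$2.00 interest = $52.07; pay $41.16 → $10.91
Month 8: $10.91 +$1.00 interest = $11.91; pay $11.91 → $0.00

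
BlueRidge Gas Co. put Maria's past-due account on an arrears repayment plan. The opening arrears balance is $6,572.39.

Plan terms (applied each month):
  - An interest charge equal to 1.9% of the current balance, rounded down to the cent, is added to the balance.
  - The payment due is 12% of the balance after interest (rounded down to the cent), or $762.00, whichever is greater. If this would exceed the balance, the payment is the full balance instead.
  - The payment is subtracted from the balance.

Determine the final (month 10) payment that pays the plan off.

$340.44

Month 1: opening $6,572.39; interest $124.87 → $6,697.26; payment $803.67; balance $5,893.59
Month 2: opening $5,893.59; interest $111.97 → $6,005.56; payment $762.00; balance $5,243.56
Month 3: opening $5,243.56; interest $99.62 → $5,343.18; payment $762.00; balance $4,581.18
Month 4: opening $4,581.18; interest $87.04 → $4,668.22; payment $762.00; balance $3,906.22
Month 5: opening $3,906.22; interest $74.21 → $3,980.43; payment $762.00; balance $3,218.43
Month 6: opening $3,218.43; interest $61.15 → $3,279.58; payment $762.00; balance $2,517.58
Month 7: opening $2,517.58; interest $47.83 → $2,565.41; payment $762.00; balance $1,803.41
Month 8: opening $1,803.41; interest $34.26 → $1,837.67; payment $762.00; balance $1,075.67
Month 9: opening $1,075.67; interest $20.43 → $1,096.10; payment $762.00; balance $334.10
Month 10: opening $334.10; interest $6.34 → $340.44; payment $340.44; balance $0.00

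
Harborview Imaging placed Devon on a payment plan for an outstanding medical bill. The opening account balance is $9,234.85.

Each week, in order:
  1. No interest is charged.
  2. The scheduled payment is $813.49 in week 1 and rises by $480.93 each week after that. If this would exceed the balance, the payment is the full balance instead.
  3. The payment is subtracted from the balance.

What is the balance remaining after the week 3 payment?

Week 1: $9,234.85 − $813.49 → $8,421.36
Week 2: $8,421.36 − $1,294.42 → $7,126.94
Week 3: $7,126.94 − $1,775.35 → $5,351.59

$5,351.59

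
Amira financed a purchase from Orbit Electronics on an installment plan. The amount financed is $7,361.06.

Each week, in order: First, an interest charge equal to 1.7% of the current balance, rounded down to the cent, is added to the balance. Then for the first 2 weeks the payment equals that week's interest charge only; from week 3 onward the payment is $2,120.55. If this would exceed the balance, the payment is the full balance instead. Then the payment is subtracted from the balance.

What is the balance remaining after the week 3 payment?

Week 1: opening $7,361.06; interest $125.13 → $7,486.19; payment $125.13; balance $7,361.06
Week 2: opening $7,361.06; interest $125.13 → $7,486.19; payment $125.13; balance $7,361.06
Week 3: opening $7,361.06; interest $125.13 → $7,486.19; payment $2,120.55; balance $5,365.64

$5,365.64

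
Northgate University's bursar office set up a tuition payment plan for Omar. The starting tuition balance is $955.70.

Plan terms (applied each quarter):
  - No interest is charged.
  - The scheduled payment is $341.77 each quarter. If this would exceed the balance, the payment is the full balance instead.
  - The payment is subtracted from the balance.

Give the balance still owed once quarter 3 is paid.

$0.00

# | Opening | Payment | End bal
1 | $955.70 | $341.77 | $613.93
2 | $613.93 | $341.77 | $272.16
3 | $272.16 | $272.16 | $0.00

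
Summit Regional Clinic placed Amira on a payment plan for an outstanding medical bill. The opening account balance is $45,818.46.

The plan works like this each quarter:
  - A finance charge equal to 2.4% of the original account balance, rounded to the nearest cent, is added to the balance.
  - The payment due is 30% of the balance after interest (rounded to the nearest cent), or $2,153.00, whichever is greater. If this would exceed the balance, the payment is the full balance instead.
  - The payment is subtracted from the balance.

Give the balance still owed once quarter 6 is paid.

# | Opening | Interest | Payment | End bal
1 | $45,818.46 | $1,099.64 | $14,075.43 | $32,842.67
2 | $32,842.67 | $1,099.64 | $10,182.69 | $23,759.62
3 | $23,759.62 | $1,099.64 | $7,457.78 | $17,401.48
4 | $17,401.48 | $1,099.64 | $5,550.34 | $12,950.78
5 | $12,950.78 | $1,099.64 | $4,215.13 | $9,835.29
6 | $9,835.29 | $1,099.64 | $3,280.48 | $7,654.45

$7,654.45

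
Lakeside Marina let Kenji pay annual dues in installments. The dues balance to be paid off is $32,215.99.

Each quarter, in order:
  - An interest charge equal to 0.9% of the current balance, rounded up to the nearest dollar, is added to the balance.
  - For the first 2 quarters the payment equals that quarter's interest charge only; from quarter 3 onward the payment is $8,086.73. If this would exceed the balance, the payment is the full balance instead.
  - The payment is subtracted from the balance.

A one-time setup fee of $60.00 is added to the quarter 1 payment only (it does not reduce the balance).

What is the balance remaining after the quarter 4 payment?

# | Opening | Interest | Payment | Fee | End bal
1 | $32,215.99 | $290.00 | $290.00 | $60.00 | $32,215.99
2 | $32,215.99 | $290.00 | $290.00 | — | $32,215.99
3 | $32,215.99 | $290.00 | $8,086.73 | — | $24,419.26
4 | $24,419.26 | $220.00 | $8,086.73 | — | $16,552.53

$16,552.53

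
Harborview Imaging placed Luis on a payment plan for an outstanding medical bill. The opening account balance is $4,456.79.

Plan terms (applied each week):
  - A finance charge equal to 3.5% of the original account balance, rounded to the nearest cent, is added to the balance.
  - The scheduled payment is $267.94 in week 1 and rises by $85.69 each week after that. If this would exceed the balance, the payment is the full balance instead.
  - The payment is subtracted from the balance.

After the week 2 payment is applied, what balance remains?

Week 1: opening $4,456.79; interest $155.99 → $4,612.78; payment $267.94; balance $4,344.84
Week 2: opening $4,344.84; interest $155.99 → $4,500.83; payment $353.63; balance $4,147.20

$4,147.20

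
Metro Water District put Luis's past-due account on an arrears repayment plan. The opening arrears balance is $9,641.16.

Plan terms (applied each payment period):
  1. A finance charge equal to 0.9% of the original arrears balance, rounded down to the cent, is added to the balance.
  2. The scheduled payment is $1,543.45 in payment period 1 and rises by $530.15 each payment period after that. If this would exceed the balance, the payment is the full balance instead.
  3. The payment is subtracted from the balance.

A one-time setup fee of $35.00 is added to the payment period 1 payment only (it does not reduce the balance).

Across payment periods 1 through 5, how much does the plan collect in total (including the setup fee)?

Payment period 1: $9,641.16 +$86.77 interest = $9,727.93; pay $1,543.45 (+ $35.00 fee) → $8,184.48
Payment period 2: $8,184.48 +$86.77 interest = $8,271.25; pay $2,073.60 → $6,197.65
Payment period 3: $6,197.65 +$86.77 interest = $6,284.42; pay $2,603.75 → $3,680.67
Payment period 4: $3,680.67 +$86.77 interest = $3,767.44; pay $3,133.90 → $633.54
Payment period 5: $633.54 +$86.77 interest = $720.31; pay $720.31 → $0.00
Total paid: $10,110.01

$10,110.01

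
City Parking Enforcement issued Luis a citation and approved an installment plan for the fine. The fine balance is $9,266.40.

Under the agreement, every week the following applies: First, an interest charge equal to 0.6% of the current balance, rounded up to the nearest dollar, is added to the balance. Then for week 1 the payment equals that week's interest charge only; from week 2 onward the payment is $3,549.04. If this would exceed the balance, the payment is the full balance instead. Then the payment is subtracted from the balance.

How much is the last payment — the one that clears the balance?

$2,273.32

Week 1: opening $9,266.40; interest $56.00 → $9,322.40; payment $56.00; balance $9,266.40
Week 2: opening $9,266.40; interest $56.00 → $9,322.40; payment $3,549.04; balance $5,773.36
Week 3: opening $5,773.36; interest $35.00 → $5,808.36; payment $3,549.04; balance $2,259.32
Week 4: opening $2,259.32; interest $14.00 → $2,273.32; payment $2,273.32; balance $0.00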